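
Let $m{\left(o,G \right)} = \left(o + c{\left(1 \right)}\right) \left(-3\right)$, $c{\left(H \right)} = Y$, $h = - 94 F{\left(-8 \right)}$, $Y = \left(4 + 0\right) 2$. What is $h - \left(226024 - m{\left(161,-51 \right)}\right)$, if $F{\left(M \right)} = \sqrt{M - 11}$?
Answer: $-226531 - 94 i \sqrt{19} \approx -2.2653 \cdot 10^{5} - 409.74 i$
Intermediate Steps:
$F{\left(M \right)} = \sqrt{-11 + M}$
$Y = 8$ ($Y = 4 \cdot 2 = 8$)
$h = - 94 i \sqrt{19}$ ($h = - 94 \sqrt{-11 - 8} = - 94 \sqrt{-19} = - 94 i \sqrt{19} \approx - 409.74 i$)
$c{\left(H \right)} = 8$
$m{\left(o,G \right)} = -24 - 3 o$ ($m{\left(o,G \right)} = \left(o + 8\right) \left(-3\right) = \left(8 + o\right) \left(-3\right) = -24 - 3 o$)
$h - \left(226024 - m{\left(161,-51 \right)}\right) = - 94 i \sqrt{19} - \left(226024 - \left(-24 - 483\right)\right) = - 94 i \sqrt{19} - \left(226024 - -507\right) = - 94 i \sqrt{19} - \left(226024 + 507\right) = - 94 i \sqrt{19} - 226531 = -226531 - 94 i \sqrt{19}$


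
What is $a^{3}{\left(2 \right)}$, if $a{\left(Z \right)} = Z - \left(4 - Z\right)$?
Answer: $0$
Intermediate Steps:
$a{\left(Z \right)} = -4 + 2 Z$ ($a{\left(Z \right)} = Z + \left(-4 + Z\right) = -4 + 2 Z$)
$a^{3}{\left(2 \right)} = \left(-4 + 2 \cdot 2\right)^{3} = \left(-4 + 4\right)^{3} = 0^{3} = 0$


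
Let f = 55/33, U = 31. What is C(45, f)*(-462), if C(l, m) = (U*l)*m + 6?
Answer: -1076922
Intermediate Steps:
f = 5/3 (f = 55*(1/33) = 5/3 ≈ 1.6667)
C(l, m) = 6 + 31*l*m (C(l, m) = (31*l)*m + 6 = 31*l*m + 6 = 6 + 31*l*m)
C(45, f)*(-462) = (6 + 31*45*(5/3))*(-462) = (6 + 2325)*(-462) = 2331*(-462) = -1076922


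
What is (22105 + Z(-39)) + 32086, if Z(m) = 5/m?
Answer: 2113444/39 ≈ 54191.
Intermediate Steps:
(22105 + Z(-39)) + 32086 = (22105 + 5/(-39)) + 32086 = (22105 + 5*(-1/39)) + 32086 = (22105 - 5/39) + 32086 = 862090/39 + 32086 = 2113444/39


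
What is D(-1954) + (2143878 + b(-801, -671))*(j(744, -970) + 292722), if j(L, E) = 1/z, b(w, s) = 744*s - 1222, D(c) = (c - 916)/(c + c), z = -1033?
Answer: 971028512346805955/2018482 ≈ 4.8107e+11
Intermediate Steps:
D(c) = (-916 + c)/(2*c) (D(c) = (-916 + c)/((2*c)) = (-916 + c)*(1/(2*c)) = (-916 + c)/(2*c))
b(w, s) = -1222 + 744*s
j(L, E) = -1/1033 (j(L, E) = 1/(-1033) = -1/1033)
D(-1954) + (2143878 + b(-801, -671))*(j(744, -970) + 292722) = (1/2)*(-916 - 1954)/(-1954) + (2143878 + (-1222 + 744*(-671)))*(-1/1033 + 292722) = (1/2)*(-1/1954)*(-2870) + (2143878 + (-1222 - 499224))*(302381825/1033) = 1435/1954 + (2143878 - 500446)*(302381825/1033) = 1435/1954 + 1643432*(302381825/1033) = 1435/1954 + 496943967423400/1033 = 971028512346805955/2018482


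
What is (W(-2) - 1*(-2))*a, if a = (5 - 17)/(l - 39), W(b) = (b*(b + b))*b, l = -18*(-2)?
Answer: -56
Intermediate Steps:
l = 36
W(b) = 2*b³ (W(b) = (b*(2*b))*b = (2*b²)*b = 2*b³)
a = 4 (a = (5 - 17)/(36 - 39) = -12/(-3) = -12*(-⅓) = 4)
(W(-2) - 1*(-2))*a = (2*(-2)³ - 1*(-2))*4 = (2*(-8) + 2)*4 = (-16 + 2)*4 = -14*4 = -56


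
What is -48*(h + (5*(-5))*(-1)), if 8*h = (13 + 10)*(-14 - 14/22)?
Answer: 9018/11 ≈ 819.82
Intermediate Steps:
h = -3703/88 (h = ((13 + 10)*(-14 - 14/22))/8 = (23*(-14 - 14*1/22))/8 = (23*(-14 - 7/11))/8 = (23*(-161/11))/8 = (⅛)*(-3703/11) = -3703/88 ≈ -42.080)
-48*(h + (5*(-5))*(-1)) = -48*(-3703/88 + (5*(-5))*(-1)) = -48*(-3703/88 - 25*(-1)) = -48*(-3703/88 + 25) = -48*(-1503/88) = 9018/11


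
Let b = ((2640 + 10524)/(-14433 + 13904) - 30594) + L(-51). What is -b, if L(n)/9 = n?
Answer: 16440201/529 ≈ 31078.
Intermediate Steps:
L(n) = 9*n
b = -16440201/529 (b = ((2640 + 10524)/(-14433 + 13904) - 30594) + 9*(-51) = (13164/(-529) - 30594) - 459 = (13164*(-1/529) - 30594) - 459 = (-13164/529 - 30594) - 459 = -16197390/529 - 459 = -16440201/529 ≈ -31078.)
-b = -1*(-16440201/529) = 16440201/529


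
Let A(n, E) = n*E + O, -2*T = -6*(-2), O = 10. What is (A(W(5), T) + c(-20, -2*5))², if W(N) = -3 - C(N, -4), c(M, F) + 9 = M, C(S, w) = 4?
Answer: 529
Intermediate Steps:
c(M, F) = -9 + M
W(N) = -7 (W(N) = -3 - 1*4 = -3 - 4 = -7)
T = -6 (T = -(-3)*(-2) = -½*12 = -6)
A(n, E) = 10 + E*n (A(n, E) = n*E + 10 = E*n + 10 = 10 + E*n)
(A(W(5), T) + c(-20, -2*5))² = ((10 - 6*(-7)) + (-9 - 20))² = ((10 + 42) - 29)² = (52 - 29)² = 23² = 529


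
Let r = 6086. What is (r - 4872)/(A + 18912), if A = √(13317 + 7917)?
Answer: 3826528/59607085 - 607*√21234/178821255 ≈ 0.063701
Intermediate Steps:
A = √21234 ≈ 145.72
(r - 4872)/(A + 18912) = (6086 - 4872)/(√21234 + 18912) = 1214/(18912 + √21234)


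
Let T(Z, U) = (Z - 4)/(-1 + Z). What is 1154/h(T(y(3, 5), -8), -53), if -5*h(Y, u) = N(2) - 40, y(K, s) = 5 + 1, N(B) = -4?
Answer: 2885/22 ≈ 131.14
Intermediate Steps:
y(K, s) = 6
T(Z, U) = (-4 + Z)/(-1 + Z)
h(Y, u) = 44/5 (h(Y, u) = -(-4 - 40)/5 = -1/5*(-44) = 44/5)
1154/h(T(y(3, 5), -8), -53) = 1154/(44/5) = 1154*(5/44) = 2885/22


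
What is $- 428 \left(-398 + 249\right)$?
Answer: $63772$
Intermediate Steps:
$- 428 \left(-398 + 249\right) = \left(-428\right) \left(-149\right) = 63772$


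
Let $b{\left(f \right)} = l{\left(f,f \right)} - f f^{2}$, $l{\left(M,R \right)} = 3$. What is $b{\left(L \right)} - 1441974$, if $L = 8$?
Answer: $-1442483$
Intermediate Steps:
$b{\left(f \right)} = 3 - f^{3}$ ($b{\left(f \right)} = 3 - f f^{2} = 3 - f^{3}$)
$b{\left(L \right)} - 1441974 = \left(3 - 8^{3}\right) - 1441974 = \left(3 - 512\right) - 1441974 = -509 - 1441974 = -1442483$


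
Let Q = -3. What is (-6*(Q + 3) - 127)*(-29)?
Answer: 3683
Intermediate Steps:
(-6*(Q + 3) - 127)*(-29) = (-6*(-3 + 3) - 127)*(-29) = (-6*0 - 127)*(-29) = (0 - 127)*(-29) = -127*(-29) = 3683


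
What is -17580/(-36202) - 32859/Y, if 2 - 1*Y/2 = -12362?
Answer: -377421639/447601528 ≈ -0.84321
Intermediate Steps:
Y = 24728 (Y = 4 - 2*(-12362) = 4 + 24724 = 24728)
-17580/(-36202) - 32859/Y = -17580/(-36202) - 32859/24728 = -17580*(-1/36202) - 32859*1/24728 = 8790/18101 - 32859/24728 = -377421639/447601528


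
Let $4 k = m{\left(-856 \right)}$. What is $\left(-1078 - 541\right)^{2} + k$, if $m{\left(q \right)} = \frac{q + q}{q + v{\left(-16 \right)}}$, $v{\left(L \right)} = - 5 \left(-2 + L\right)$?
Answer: $\frac{1003904877}{383} \approx 2.6212 \cdot 10^{6}$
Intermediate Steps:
$v{\left(L \right)} = 10 - 5 L$
$m{\left(q \right)} = \frac{2 q}{90 + q}$ ($m{\left(q \right)} = \frac{q + q}{q + \left(10 - -80\right)} = \frac{2 q}{q + \left(10 + 80\right)} = \frac{2 q}{q + 90} = \frac{2 q}{90 + q}$)
$k = \frac{214}{383}$ ($k = \frac{2 \left(-856\right) \frac{1}{90 - 856}}{4} = \frac{2 \left(-856\right) \frac{1}{-766}}{4} = \frac{2 \left(-856\right) \left(- \frac{1}{766}\right)}{4} = \frac{1}{4} \cdot \frac{856}{383} = \frac{214}{383} \approx 0.55875$)
$\left(-1078 - 541\right)^{2} + k = \left(-1078 - 541\right)^{2} + \frac{214}{383} = \left(-1619\right)^{2} + \frac{214}{383} = 2621161 + \frac{214}{383} = \frac{1003904877}{383}$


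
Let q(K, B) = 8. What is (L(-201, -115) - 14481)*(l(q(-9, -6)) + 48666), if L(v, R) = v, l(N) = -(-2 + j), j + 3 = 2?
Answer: -714558258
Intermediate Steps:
j = -1 (j = -3 + 2 = -1)
l(N) = 3 (l(N) = -(-2 - 1) = -1*(-3) = 3)
(L(-201, -115) - 14481)*(l(q(-9, -6)) + 48666) = (-201 - 14481)*(3 + 48666) = -14682*48669 = -714558258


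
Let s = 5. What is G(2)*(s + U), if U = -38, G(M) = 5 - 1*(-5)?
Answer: -330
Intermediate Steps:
G(M) = 10 (G(M) = 5 + 5 = 10)
G(2)*(s + U) = 10*(5 - 38) = 10*(-33) = -330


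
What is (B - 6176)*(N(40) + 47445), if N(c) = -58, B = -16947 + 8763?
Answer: -680477320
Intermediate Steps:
B = -8184
(B - 6176)*(N(40) + 47445) = (-8184 - 6176)*(-58 + 47445) = -14360*47387 = -680477320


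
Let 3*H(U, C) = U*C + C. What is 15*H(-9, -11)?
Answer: 440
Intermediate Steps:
H(U, C) = C/3 + C*U/3 (H(U, C) = (U*C + C)/3 = (C*U + C)/3 = (C + C*U)/3 = C/3 + C*U/3)
15*H(-9, -11) = 15*((⅓)*(-11)*(1 - 9)) = 15*((⅓)*(-11)*(-8)) = 15*(88/3) = 440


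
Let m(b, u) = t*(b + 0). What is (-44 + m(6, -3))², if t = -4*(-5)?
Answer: 5776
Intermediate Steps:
t = 20
m(b, u) = 20*b (m(b, u) = 20*(b + 0) = 20*b)
(-44 + m(6, -3))² = (-44 + 20*6)² = (-44 + 120)² = 76² = 5776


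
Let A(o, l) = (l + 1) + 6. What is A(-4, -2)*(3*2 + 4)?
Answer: 50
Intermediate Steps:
A(o, l) = 7 + l (A(o, l) = (1 + l) + 6 = 7 + l)
A(-4, -2)*(3*2 + 4) = (7 - 2)*(3*2 + 4) = 5*(6 + 4) = 5*10 = 50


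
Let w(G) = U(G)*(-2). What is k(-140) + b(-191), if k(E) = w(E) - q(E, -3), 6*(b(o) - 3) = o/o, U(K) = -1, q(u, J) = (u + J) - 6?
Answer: 925/6 ≈ 154.17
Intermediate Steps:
q(u, J) = -6 + J + u (q(u, J) = (J + u) - 6 = -6 + J + u)
b(o) = 19/6 (b(o) = 3 + (o/o)/6 = 3 + (1/6)*1 = 3 + 1/6 = 19/6)
w(G) = 2 (w(G) = -1*(-2) = 2)
k(E) = 11 - E (k(E) = 2 - (-6 - 3 + E) = 2 - (-9 + E) = 2 + (9 - E) = 11 - E)
k(-140) + b(-191) = (11 - 1*(-140)) + 19/6 = (11 + 140) + 19/6 = 151 + 19/6 = 925/6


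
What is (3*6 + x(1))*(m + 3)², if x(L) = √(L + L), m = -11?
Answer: 1152 + 64*√2 ≈ 1242.5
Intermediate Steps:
x(L) = √2*√L (x(L) = √(2*L) = √2*√L)
(3*6 + x(1))*(m + 3)² = (3*6 + √2*√1)*(-11 + 3)² = (18 + √2*1)*(-8)² = (18 + √2)*64 = 1152 + 64*√2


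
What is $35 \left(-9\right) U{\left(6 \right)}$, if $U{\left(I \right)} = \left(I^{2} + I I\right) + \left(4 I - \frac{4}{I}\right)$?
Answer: $-30030$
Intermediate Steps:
$U{\left(I \right)} = - \frac{4}{I} + 2 I^{2} + 4 I$ ($U{\left(I \right)} = \left(I^{2} + I^{2}\right) + \left(- \frac{4}{I} + 4 I\right) = 2 I^{2} + \left(- \frac{4}{I} + 4 I\right) = - \frac{4}{I} + 2 I^{2} + 4 I$)
$35 \left(-9\right) U{\left(6 \right)} = 35 \left(-9\right) \frac{2 \left(-2 + 6^{2} \left(2 + 6\right)\right)}{6} = - 315 \cdot 2 \cdot \frac{1}{6} \left(-2 + 36 \cdot 8\right) = - 315 \cdot 2 \cdot \frac{1}{6} \left(-2 + 288\right) = - 315 \cdot 2 \cdot \frac{1}{6} \cdot 286 = \left(-315\right) \frac{286}{3} = -30030$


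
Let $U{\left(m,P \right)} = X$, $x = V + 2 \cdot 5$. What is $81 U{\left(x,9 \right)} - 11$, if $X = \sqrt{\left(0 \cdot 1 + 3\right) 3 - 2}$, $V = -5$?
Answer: $-11 + 81 \sqrt{7} \approx 203.31$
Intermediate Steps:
$x = 5$ ($x = -5 + 2 \cdot 5 = -5 + 10 = 5$)
$X = \sqrt{7}$ ($X = \sqrt{\left(0 + 3\right) 3 - 2} = \sqrt{3 \cdot 3 - 2} = \sqrt{9 - 2} = \sqrt{7} \approx 2.6458$)
$U{\left(m,P \right)} = \sqrt{7}$
$81 U{\left(x,9 \right)} - 11 = 81 \sqrt{7} - 11 = -11 + 81 \sqrt{7}$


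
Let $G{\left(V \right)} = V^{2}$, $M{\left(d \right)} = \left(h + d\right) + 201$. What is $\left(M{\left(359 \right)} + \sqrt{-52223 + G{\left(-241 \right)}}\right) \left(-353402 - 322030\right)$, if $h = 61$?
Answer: $-419443272 - 675432 \sqrt{5858} \approx -4.7114 \cdot 10^{8}$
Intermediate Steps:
$M{\left(d \right)} = 262 + d$ ($M{\left(d \right)} = \left(61 + d\right) + 201 = 262 + d$)
$\left(M{\left(359 \right)} + \sqrt{-52223 + G{\left(-241 \right)}}\right) \left(-353402 - 322030\right) = \left(\left(262 + 359\right) + \sqrt{-52223 + \left(-241\right)^{2}}\right) \left(-353402 - 322030\right) = \left(621 + \sqrt{-52223 + 58081}\right) \left(-675432\right) = \left(621 + \sqrt{5858}\right) \left(-675432\right) = -419443272 - 675432 \sqrt{5858}$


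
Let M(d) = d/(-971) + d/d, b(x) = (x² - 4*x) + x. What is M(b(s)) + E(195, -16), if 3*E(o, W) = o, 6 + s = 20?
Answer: 63932/971 ≈ 65.841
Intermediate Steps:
s = 14 (s = -6 + 20 = 14)
b(x) = x² - 3*x
M(d) = 1 - d/971 (M(d) = d*(-1/971) + 1 = -d/971 + 1 = 1 - d/971)
E(o, W) = o/3
M(b(s)) + E(195, -16) = (1 - 14*(-3 + 14)/971) + (⅓)*195 = (1 - 14*11/971) + 65 = (1 - 1/971*154) + 65 = (1 - 154/971) + 65 = 817/971 + 65 = 63932/971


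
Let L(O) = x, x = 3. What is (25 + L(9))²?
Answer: 784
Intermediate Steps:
L(O) = 3
(25 + L(9))² = (25 + 3)² = 28² = 784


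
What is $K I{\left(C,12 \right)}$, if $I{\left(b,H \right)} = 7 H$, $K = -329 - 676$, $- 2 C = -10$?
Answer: $-84420$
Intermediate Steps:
$C = 5$ ($C = \left(- \frac{1}{2}\right) \left(-10\right) = 5$)
$K = -1005$
$K I{\left(C,12 \right)} = - 1005 \cdot 7 \cdot 12 = \left(-1005\right) 84 = -84420$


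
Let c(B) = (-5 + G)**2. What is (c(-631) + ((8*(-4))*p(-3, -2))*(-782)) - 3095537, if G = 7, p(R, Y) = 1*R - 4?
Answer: -3270701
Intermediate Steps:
p(R, Y) = -4 + R (p(R, Y) = R - 4 = -4 + R)
c(B) = 4 (c(B) = (-5 + 7)**2 = 2**2 = 4)
(c(-631) + ((8*(-4))*p(-3, -2))*(-782)) - 3095537 = (4 + ((8*(-4))*(-4 - 3))*(-782)) - 3095537 = (4 - 32*(-7)*(-782)) - 3095537 = (4 + 224*(-782)) - 3095537 = (4 - 175168) - 3095537 = -175164 - 3095537 = -3270701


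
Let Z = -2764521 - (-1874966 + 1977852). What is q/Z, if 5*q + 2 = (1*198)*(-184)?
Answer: 36434/14337035 ≈ 0.0025413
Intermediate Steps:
Z = -2867407 (Z = -2764521 - 1*102886 = -2764521 - 102886 = -2867407)
q = -36434/5 (q = -2/5 + ((1*198)*(-184))/5 = -2/5 + (198*(-184))/5 = -2/5 + (1/5)*(-36432) = -2/5 - 36432/5 = -36434/5 ≈ -7286.8)
q/Z = -36434/5/(-2867407) = -36434/5*(-1/2867407) = 36434/14337035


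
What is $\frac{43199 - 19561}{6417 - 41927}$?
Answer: $- \frac{223}{335} \approx -0.66567$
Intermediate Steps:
$\frac{43199 - 19561}{6417 - 41927} = \frac{23638}{-35510} = 23638 \left(- \frac{1}{35510}\right) = - \frac{223}{335}$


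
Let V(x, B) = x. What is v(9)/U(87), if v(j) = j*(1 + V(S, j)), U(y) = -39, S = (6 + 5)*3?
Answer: -102/13 ≈ -7.8462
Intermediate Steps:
S = 33 (S = 11*3 = 33)
v(j) = 34*j (v(j) = j*(1 + 33) = j*34 = 34*j)
v(9)/U(87) = (34*9)/(-39) = 306*(-1/39) = -102/13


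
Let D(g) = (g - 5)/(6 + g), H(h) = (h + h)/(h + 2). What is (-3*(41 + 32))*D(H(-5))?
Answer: 1095/28 ≈ 39.107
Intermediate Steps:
H(h) = 2*h/(2 + h) (H(h) = (2*h)/(2 + h) = 2*h/(2 + h))
D(g) = (-5 + g)/(6 + g)
(-3*(41 + 32))*D(H(-5)) = (-3*(41 + 32))*((-5 + 2*(-5)/(2 - 5))/(6 + 2*(-5)/(2 - 5))) = (-3*73)*((-5 + 2*(-5)/(-3))/(6 + 2*(-5)/(-3))) = -219*(-5 + 2*(-5)*(-1/3))/(6 + 2*(-5)*(-1/3)) = -219*(-5 + 10/3)/(6 + 10/3) = -219*(-5)/(28/3*3) = -657*(-5)/(28*3) = -219*(-5/28) = 1095/28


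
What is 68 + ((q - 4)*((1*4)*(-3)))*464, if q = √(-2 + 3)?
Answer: 16772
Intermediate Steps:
q = 1 (q = √1 = 1)
68 + ((q - 4)*((1*4)*(-3)))*464 = 68 + ((1 - 4)*((1*4)*(-3)))*464 = 68 - 12*(-3)*464 = 68 - 3*(-12)*464 = 68 + 36*464 = 68 + 16704 = 16772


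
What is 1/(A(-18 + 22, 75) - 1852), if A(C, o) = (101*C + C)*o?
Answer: 1/28748 ≈ 3.4785e-5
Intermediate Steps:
A(C, o) = 102*C*o (A(C, o) = (102*C)*o = 102*C*o)
1/(A(-18 + 22, 75) - 1852) = 1/(102*(-18 + 22)*75 - 1852) = 1/(102*4*75 - 1852) = 1/(30600 - 1852) = 1/28748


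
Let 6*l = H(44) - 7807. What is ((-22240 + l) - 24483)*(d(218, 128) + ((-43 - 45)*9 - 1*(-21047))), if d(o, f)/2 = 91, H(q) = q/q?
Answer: -981466488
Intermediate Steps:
H(q) = 1
l = -1301 (l = (1 - 7807)/6 = (⅙)*(-7806) = -1301)
d(o, f) = 182 (d(o, f) = 2*91 = 182)
((-22240 + l) - 24483)*(d(218, 128) + ((-43 - 45)*9 - 1*(-21047))) = ((-22240 - 1301) - 24483)*(182 + ((-43 - 45)*9 - 1*(-21047))) = (-23541 - 24483)*(182 + (-88*9 + 21047)) = -48024*(182 + (-792 + 21047)) = -48024*(182 + 20255) = -48024*20437 = -981466488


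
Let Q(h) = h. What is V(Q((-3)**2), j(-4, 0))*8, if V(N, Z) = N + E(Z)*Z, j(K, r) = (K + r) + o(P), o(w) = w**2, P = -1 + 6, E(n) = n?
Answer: 3600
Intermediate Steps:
P = 5
j(K, r) = 25 + K + r (j(K, r) = (K + r) + 5**2 = (K + r) + 25 = 25 + K + r)
V(N, Z) = N + Z**2 (V(N, Z) = N + Z*Z = N + Z**2)
V(Q((-3)**2), j(-4, 0))*8 = ((-3)**2 + (25 - 4 + 0)**2)*8 = (9 + 21**2)*8 = (9 + 441)*8 = 450*8 = 3600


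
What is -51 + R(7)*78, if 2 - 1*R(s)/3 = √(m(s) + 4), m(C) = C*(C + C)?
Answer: 417 - 234*√102 ≈ -1946.3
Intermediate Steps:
m(C) = 2*C² (m(C) = C*(2*C) = 2*C²)
R(s) = 6 - 3*√(4 + 2*s²) (R(s) = 6 - 3*√(2*s² + 4) = 6 - 3*√(4 + 2*s²))
-51 + R(7)*78 = -51 + (6 - 3*√(4 + 2*7²))*78 = -51 + (6 - 3*√(4 + 2*49))*78 = -51 + (6 - 3*√(4 + 98))*78 = -51 + (6 - 3*√102)*78 = -51 + (468 - 234*√102) = 417 - 234*√102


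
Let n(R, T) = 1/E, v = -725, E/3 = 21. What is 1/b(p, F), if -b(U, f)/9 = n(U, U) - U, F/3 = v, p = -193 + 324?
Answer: 7/8252 ≈ 0.00084828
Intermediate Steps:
E = 63 (E = 3*21 = 63)
n(R, T) = 1/63
p = 131
F = -2175 (F = 3*(-725) = -2175)
b(U, f) = -⅐ + 9*U (b(U, f) = -9*(1/63 - U) = -⅐ + 9*U)
1/b(p, F) = 1/(-⅐ + 9*131) = 1/(-⅐ + 1179) = 1/(8252/7) = 7/8252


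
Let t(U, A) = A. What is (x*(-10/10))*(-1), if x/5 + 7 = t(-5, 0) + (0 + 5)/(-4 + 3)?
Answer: -60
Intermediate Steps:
x = -60 (x = -35 + 5*(0 + (0 + 5)/(-4 + 3)) = -35 + 5*(0 + 5/(-1)) = -35 + 5*(0 + 5*(-1)) = -35 + 5*(0 - 5) = -35 + 5*(-5) = -35 - 25 = -60)
(x*(-10/10))*(-1) = -(-600)/10*(-1) = -60*(-1)*(-1) = 60*(-1) = -60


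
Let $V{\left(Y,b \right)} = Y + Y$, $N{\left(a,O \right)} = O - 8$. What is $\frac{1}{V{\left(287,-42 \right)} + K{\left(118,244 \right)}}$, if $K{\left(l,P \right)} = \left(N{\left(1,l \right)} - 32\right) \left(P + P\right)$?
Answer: $\frac{1}{38638} \approx 2.5881 \cdot 10^{-5}$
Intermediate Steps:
$N{\left(a,O \right)} = -8 + O$
$K{\left(l,P \right)} = 2 P \left(-40 + l\right)$ ($K{\left(l,P \right)} = \left(\left(-8 + l\right) - 32\right) \left(P + P\right) = \left(-40 + l\right) 2 P = 2 P \left(-40 + l\right)$)
$V{\left(Y,b \right)} = 2 Y$
$\frac{1}{V{\left(287,-42 \right)} + K{\left(118,244 \right)}} = \frac{1}{2 \cdot 287 + 2 \cdot 244 \left(-40 + 118\right)} = \frac{1}{574 + 2 \cdot 244 \cdot 78} = \frac{1}{574 + 38064} = \frac{1}{38638}$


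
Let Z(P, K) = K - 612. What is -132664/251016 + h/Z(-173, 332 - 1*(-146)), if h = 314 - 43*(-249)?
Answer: -348028039/4204518 ≈ -82.775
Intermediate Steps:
Z(P, K) = -612 + K
h = 11021 (h = 314 + 10707 = 11021)
-132664/251016 + h/Z(-173, 332 - 1*(-146)) = -132664/251016 + 11021/(-612 + (332 - 1*(-146))) = -132664*1/251016 + 11021/(-612 + (332 + 146)) = -16583/31377 + 11021/(-612 + 478) = -16583/31377 + 11021/(-134) = -16583/31377 + 11021*(-1/134) = -16583/31377 - 11021/134 = -348028039/4204518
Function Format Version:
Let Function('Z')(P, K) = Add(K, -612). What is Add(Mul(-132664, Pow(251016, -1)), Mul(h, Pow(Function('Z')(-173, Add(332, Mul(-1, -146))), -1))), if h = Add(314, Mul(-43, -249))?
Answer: Rational(-348028039, 4204518) ≈ -82.775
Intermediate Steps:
Function('Z')(P, K) = Add(-612, K)
h = 11021 (h = Add(314, 10707) = 11021)
Add(Mul(-132664, Pow(251016, -1)), Mul(h, Pow(Function('Z')(-173, Add(332, Mul(-1, -146))), -1))) = Add(Mul(-132664, Pow(251016, -1)), Mul(11021, Pow(Add(-612, Add(332, Mul(-1, -146))), -1))) = Add(Mul(-132664, Rational(1, 251016)), Mul(11021, Pow(Add(-612, Add(332, 146)), -1))) = Add(Rational(-16583, 31377), Mul(11021, Pow(Add(-612, 478), -1))) = Add(Rational(-16583, 31377), Mul(11021, Pow(-134, -1))) = Add(Rational(-16583, 31377), Mul(11021, Rational(-1, 134))) = Add(Rational(-16583, 31377), Rational(-11021, 134)) = Rational(-348028039, 4204518)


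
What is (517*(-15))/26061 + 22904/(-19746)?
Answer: -125005229/85766751 ≈ -1.4575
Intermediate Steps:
(517*(-15))/26061 + 22904/(-19746) = -7755*1/26061 + 22904*(-1/19746) = -2585/8687 - 11452/9873 = -125005229/85766751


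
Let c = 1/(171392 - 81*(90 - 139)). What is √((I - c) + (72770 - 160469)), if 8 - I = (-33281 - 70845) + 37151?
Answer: 9*I*√7864786006237/175361 ≈ 143.93*I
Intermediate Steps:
I = 66983 (I = 8 - ((-33281 - 70845) + 37151) = 8 - (-104126 + 37151) = 8 - 1*(-66975) = 8 + 66975 = 66983)
c = 1/175361 (c = 1/(171392 - 81*(-49)) = 1/(171392 + 3969) = 1/175361 ≈ 5.7025e-6)
√((I - c) + (72770 - 160469)) = √((66983 - 1*1/175361) + (72770 - 160469)) = √((66983 - 1/175361) - 87699) = √(11746205862/175361 - 87699) = √(-3632778477/175361) = 9*I*√7864786006237/175361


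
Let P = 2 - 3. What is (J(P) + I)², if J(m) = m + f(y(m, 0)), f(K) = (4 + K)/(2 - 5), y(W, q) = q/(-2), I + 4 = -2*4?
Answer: 1849/9 ≈ 205.44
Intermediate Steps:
P = -1
I = -12 (I = -4 - 2*4 = -4 - 8 = -12)
y(W, q) = -q/2 (y(W, q) = q*(-½) = -q/2)
f(K) = -4/3 - K/3 (f(K) = (4 + K)/(-3) = (4 + K)*(-⅓) = -4/3 - K/3)
J(m) = -4/3 + m (J(m) = m + (-4/3 - (-1)*0/6) = m + (-4/3 - ⅓*0) = m + (-4/3 + 0) = m - 4/3 = -4/3 + m)
(J(P) + I)² = ((-4/3 - 1) - 12)² = (-7/3 - 12)² = (-43/3)² = 1849/9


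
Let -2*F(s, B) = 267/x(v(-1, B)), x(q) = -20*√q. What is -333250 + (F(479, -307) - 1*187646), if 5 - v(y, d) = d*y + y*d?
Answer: -520896 - 89*I*√609/8120 ≈ -5.209e+5 - 0.27048*I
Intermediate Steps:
v(y, d) = 5 - 2*d*y (v(y, d) = 5 - (d*y + y*d) = 5 - (d*y + d*y) = 5 - 2*d*y)
F(s, B) = 267/(40*√(5 + 2*B)) (F(s, B) = -267/(2*((-20*√(5 - 2*B*(-1))))) = -267/(2*((-20*√(5 + 2*B)))) = -267*(-1/(20*√(5 + 2*B)))/2 = -(-267)/(40*√(5 + 2*B)) = 267/(40*√(5 + 2*B)))
-333250 + (F(479, -307) - 1*187646) = -333250 + (267/(40*√(5 + 2*(-307))) - 1*187646) = -333250 + (267/(40*√(5 - 614)) - 187646) = -333250 + (267/(40*√(-609)) - 187646) = -333250 + (267*(-I*√609/609)/40 - 187646) = -333250 + (-89*I*√609/8120 - 187646) = -333250 + (-187646 - 89*I*√609/8120) = -520896 - 89*I*√609/8120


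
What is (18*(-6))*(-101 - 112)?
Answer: 23004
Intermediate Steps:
(18*(-6))*(-101 - 112) = -108*(-213) = 23004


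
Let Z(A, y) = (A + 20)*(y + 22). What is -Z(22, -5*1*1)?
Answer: -714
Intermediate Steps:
Z(A, y) = (20 + A)*(22 + y)
-Z(22, -5*1*1) = -(440 + 20*(-5*1*1) + 22*22 + 22*(-5*1*1)) = -(440 + 20*(-5*1) + 484 + 22*(-5*1)) = -(440 + 20*(-5) + 484 + 22*(-5)) = -(440 - 100 + 484 - 110) = -1*714 = -714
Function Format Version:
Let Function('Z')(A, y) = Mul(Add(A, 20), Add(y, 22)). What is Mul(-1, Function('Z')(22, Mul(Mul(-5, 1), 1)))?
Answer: -714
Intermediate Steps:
Function('Z')(A, y) = Mul(Add(20, A), Add(22, y))
Mul(-1, Function('Z')(22, Mul(Mul(-5, 1), 1))) = Mul(-1, Add(440, Mul(20, Mul(Mul(-5, 1), 1)), Mul(22, 22), Mul(22, Mul(Mul(-5, 1), 1)))) = Mul(-1, Add(440, Mul(20, Mul(-5, 1)), 484, Mul(22, Mul(-5, 1)))) = Mul(-1, Add(440, Mul(20, -5), 484, Mul(22, -5))) = Mul(-1, Add(440, -100, 484, -110)) = Mul(-1, 714) = -714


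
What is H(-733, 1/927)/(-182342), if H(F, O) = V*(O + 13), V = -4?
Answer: 24104/84515517 ≈ 0.00028520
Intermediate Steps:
H(F, O) = -52 - 4*O (H(F, O) = -4*(O + 13) = -4*(13 + O) = -52 - 4*O)
H(-733, 1/927)/(-182342) = (-52 - 4/927)/(-182342) = (-52 - 4*1/927)*(-1/182342) = (-52 - 4/927)*(-1/182342) = -48208/927*(-1/182342) = 24104/84515517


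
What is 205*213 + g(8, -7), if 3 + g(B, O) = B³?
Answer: 44174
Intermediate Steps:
g(B, O) = -3 + B³
205*213 + g(8, -7) = 205*213 + (-3 + 8³) = 43665 + (-3 + 512) = 43665 + 509 = 44174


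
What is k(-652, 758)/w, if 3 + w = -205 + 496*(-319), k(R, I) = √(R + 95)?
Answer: -I*√557/158432 ≈ -0.00014897*I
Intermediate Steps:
k(R, I) = √(95 + R)
w = -158432 (w = -3 + (-205 + 496*(-319)) = -3 + (-205 - 158224) = -3 - 158429 = -158432)
k(-652, 758)/w = √(95 - 652)/(-158432) = √(-557)*(-1/158432) = (I*√557)*(-1/158432) = -I*√557/158432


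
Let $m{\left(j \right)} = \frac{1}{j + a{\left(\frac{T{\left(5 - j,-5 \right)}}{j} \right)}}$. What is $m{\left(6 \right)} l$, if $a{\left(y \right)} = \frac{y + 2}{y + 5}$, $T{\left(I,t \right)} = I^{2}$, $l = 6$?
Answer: $\frac{186}{199} \approx 0.93467$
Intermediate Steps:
$a{\left(y \right)} = \frac{2 + y}{5 + y}$
$m{\left(j \right)} = \frac{1}{j + \frac{2 + \frac{\left(5 - j\right)^{2}}{j}}{5 + \frac{\left(5 - j\right)^{2}}{j}}}$
$m{\left(6 \right)} l = \frac{25 + 6^{2} - 30}{25 + 6^{3} - 4 \cdot 6^{2} + 17 \cdot 6} \cdot 6 = \frac{25 + 36 - 30}{25 + 216 - 144 + 102} \cdot 6 = \frac{1}{25 + 216 - 144 + 102} \cdot 31 \cdot 6 = \frac{1}{199} \cdot 31 \cdot 6 = \frac{31}{199} \cdot 6 = \frac{186}{199}$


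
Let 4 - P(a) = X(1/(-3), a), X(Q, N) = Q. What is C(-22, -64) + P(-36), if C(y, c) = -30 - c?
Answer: 115/3 ≈ 38.333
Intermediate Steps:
P(a) = 13/3 (P(a) = 4 - 1/(-3) = 4 - 1*(-1/3) = 4 + 1/3 = 13/3)
C(-22, -64) + P(-36) = (-30 - 1*(-64)) + 13/3 = (-30 + 64) + 13/3 = 34 + 13/3 = 115/3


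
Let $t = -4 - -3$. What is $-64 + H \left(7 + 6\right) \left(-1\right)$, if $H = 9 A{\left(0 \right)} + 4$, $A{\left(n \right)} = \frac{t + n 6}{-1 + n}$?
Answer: $-233$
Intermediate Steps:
$t = -1$ ($t = -4 + 3 = -1$)
$A{\left(n \right)} = \frac{-1 + 6 n}{-1 + n}$ ($A{\left(n \right)} = \frac{-1 + n 6}{-1 + n} = \frac{-1 + 6 n}{-1 + n}$)
$H = 13$ ($H = 9 \frac{-1 + 6 \cdot 0}{-1 + 0} + 4 = 9 \frac{-1 + 0}{-1} + 4 = 9 \left(\left(-1\right) \left(-1\right)\right) + 4 = 9 \cdot 1 + 4 = 9 + 4 = 13$)
$-64 + H \left(7 + 6\right) \left(-1\right) = -64 + 13 \left(7 + 6\right) \left(-1\right) = -64 + 13 \cdot 13 \left(-1\right) = -64 + 13 \left(-13\right) = -64 - 169 = -233$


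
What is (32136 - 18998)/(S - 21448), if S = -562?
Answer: -6569/11005 ≈ -0.59691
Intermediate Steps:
(32136 - 18998)/(S - 21448) = (32136 - 18998)/(-562 - 21448) = 13138/(-22010) = 13138*(-1/22010) = -6569/11005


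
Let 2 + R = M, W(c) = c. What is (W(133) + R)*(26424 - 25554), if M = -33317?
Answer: -28871820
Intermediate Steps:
R = -33319 (R = -2 - 33317 = -33319)
(W(133) + R)*(26424 - 25554) = (133 - 33319)*(26424 - 25554) = -33186*870 = -28871820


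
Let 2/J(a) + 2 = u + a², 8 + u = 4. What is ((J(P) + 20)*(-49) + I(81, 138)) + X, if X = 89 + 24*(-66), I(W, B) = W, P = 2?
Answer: -2345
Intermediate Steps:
u = -4 (u = -8 + 4 = -4)
X = -1495 (X = 89 - 1584 = -1495)
J(a) = 2/(-6 + a²) (J(a) = 2/(-2 + (-4 + a²)) = 2/(-6 + a²))
((J(P) + 20)*(-49) + I(81, 138)) + X = ((2/(-6 + 2²) + 20)*(-49) + 81) - 1495 = ((2/(-6 + 4) + 20)*(-49) + 81) - 1495 = ((2/(-2) + 20)*(-49) + 81) - 1495 = ((2*(-½) + 20)*(-49) + 81) - 1495 = ((-1 + 20)*(-49) + 81) - 1495 = (19*(-49) + 81) - 1495 = (-931 + 81) - 1495 = -850 - 1495 = -2345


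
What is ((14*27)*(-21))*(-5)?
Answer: 39690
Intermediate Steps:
((14*27)*(-21))*(-5) = (378*(-21))*(-5) = -7938*(-5) = 39690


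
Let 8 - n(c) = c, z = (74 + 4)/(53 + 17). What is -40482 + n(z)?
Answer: -1416629/35 ≈ -40475.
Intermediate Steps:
z = 39/35 (z = 78/70 = 78*(1/70) = 39/35 ≈ 1.1143)
n(c) = 8 - c
-40482 + n(z) = -40482 + (8 - 1*39/35) = -40482 + (8 - 39/35) = -40482 + 241/35 = -1416629/35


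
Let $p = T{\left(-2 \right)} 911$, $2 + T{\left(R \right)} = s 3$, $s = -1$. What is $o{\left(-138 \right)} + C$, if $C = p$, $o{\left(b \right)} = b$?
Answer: $-4693$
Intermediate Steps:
$T{\left(R \right)} = -5$ ($T{\left(R \right)} = -2 - 3 = -5$)
$p = -4555$ ($p = \left(-5\right) 911 = -4555$)
$C = -4555$
$o{\left(-138 \right)} + C = -138 - 4555 = -4693$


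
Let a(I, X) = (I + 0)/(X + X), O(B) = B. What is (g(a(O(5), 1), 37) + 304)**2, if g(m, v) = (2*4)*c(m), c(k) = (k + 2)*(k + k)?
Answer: 234256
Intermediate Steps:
c(k) = 2*k*(2 + k) (c(k) = (2 + k)*(2*k) = 2*k*(2 + k))
a(I, X) = I/(2*X) (a(I, X) = I/((2*X)) = I*(1/(2*X)) = I/(2*X))
g(m, v) = 16*m*(2 + m) (g(m, v) = (2*4)*(2*m*(2 + m)) = 8*(2*m*(2 + m)) = 16*m*(2 + m))
(g(a(O(5), 1), 37) + 304)**2 = (16*((1/2)*5/1)*(2 + (1/2)*5/1) + 304)**2 = (16*((1/2)*5*1)*(2 + (1/2)*5*1) + 304)**2 = (16*(5/2)*(2 + 5/2) + 304)**2 = (16*(5/2)*(9/2) + 304)**2 = (180 + 304)**2 = 484**2 = 234256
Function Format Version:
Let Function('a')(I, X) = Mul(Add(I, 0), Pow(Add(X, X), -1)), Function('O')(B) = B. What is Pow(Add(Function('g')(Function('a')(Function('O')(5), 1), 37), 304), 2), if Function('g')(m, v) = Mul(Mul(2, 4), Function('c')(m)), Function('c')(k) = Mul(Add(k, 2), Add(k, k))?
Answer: 234256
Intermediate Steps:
Function('c')(k) = Mul(2, k, Add(2, k)) (Function('c')(k) = Mul(Add(2, k), Mul(2, k)) = Mul(2, k, Add(2, k)))
Function('a')(I, X) = Mul(Rational(1, 2), I, Pow(X, -1)) (Function('a')(I, X) = Mul(I, Pow(Mul(2, X), -1)) = Mul(I, Mul(Rational(1, 2), Pow(X, -1))) = Mul(Rational(1, 2), I, Pow(X, -1)))
Function('g')(m, v) = Mul(16, m, Add(2, m)) (Function('g')(m, v) = Mul(Mul(2, 4), Mul(2, m, Add(2, m))) = Mul(8, Mul(2, m, Add(2, m))) = Mul(16, m, Add(2, m)))
Pow(Add(Function('g')(Function('a')(Function('O')(5), 1), 37), 304), 2) = Pow(Add(Mul(16, Mul(Rational(1, 2), 5, Pow(1, -1)), Add(2, Mul(Rational(1, 2), 5, Pow(1, -1)))), 304), 2) = Pow(Add(Mul(16, Mul(Rational(1, 2), 5, 1), Add(2, Mul(Rational(1, 2), 5, 1))), 304), 2) = Pow(Add(Mul(16, Rational(5, 2), Add(2, Rational(5, 2))), 304), 2) = Pow(Add(Mul(16, Rational(5, 2), Rational(9, 2)), 304), 2) = Pow(Add(180, 304), 2) = Pow(484, 2) = 234256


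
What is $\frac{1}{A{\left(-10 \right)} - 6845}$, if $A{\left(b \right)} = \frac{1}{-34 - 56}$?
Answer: $- \frac{90}{616051} \approx -0.00014609$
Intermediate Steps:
$A{\left(b \right)} = - \frac{1}{90}$ ($A{\left(b \right)} = \frac{1}{-90} = - \frac{1}{90}$)
$\frac{1}{A{\left(-10 \right)} - 6845} = \frac{1}{- \frac{1}{90} - 6845} = \frac{1}{- \frac{616051}{90}} = - \frac{90}{616051}$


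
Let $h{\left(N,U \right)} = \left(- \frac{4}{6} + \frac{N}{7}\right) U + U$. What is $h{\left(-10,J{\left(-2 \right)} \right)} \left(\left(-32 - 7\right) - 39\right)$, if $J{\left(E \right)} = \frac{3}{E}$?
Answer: $- \frac{897}{7} \approx -128.14$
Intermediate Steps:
$h{\left(N,U \right)} = U + U \left(- \frac{2}{3} + \frac{N}{7}\right)$ ($h{\left(N,U \right)} = \left(\left(-4\right) \frac{1}{6} + N \frac{1}{7}\right) U + U = \left(- \frac{2}{3} + \frac{N}{7}\right) U + U = U \left(- \frac{2}{3} + \frac{N}{7}\right) + U = U + U \left(- \frac{2}{3} + \frac{N}{7}\right)$)
$h{\left(-10,J{\left(-2 \right)} \right)} \left(\left(-32 - 7\right) - 39\right) = \frac{\frac{3}{-2} \left(7 + 3 \left(-10\right)\right)}{21} \left(\left(-32 - 7\right) - 39\right) = \frac{3 \left(- \frac{1}{2}\right) \left(7 - 30\right)}{21} \left(-39 - 39\right) = \frac{1}{21} \left(- \frac{3}{2}\right) \left(-23\right) \left(-78\right) = \frac{23}{14} \left(-78\right) = - \frac{897}{7}$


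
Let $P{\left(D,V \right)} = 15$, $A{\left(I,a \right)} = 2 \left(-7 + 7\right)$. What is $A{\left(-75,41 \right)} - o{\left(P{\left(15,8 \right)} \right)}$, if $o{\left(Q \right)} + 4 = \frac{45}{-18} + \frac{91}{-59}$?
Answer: $\frac{949}{118} \approx 8.0424$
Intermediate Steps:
$A{\left(I,a \right)} = 0$ ($A{\left(I,a \right)} = 2 \cdot 0 = 0$)
$o{\left(Q \right)} = - \frac{949}{118}$ ($o{\left(Q \right)} = -4 + \left(\frac{45}{-18} + \frac{91}{-59}\right) = -4 + \left(45 \left(- \frac{1}{18}\right) + 91 \left(- \frac{1}{59}\right)\right) = -4 - \frac{477}{118} = - \frac{949}{118}$)
$A{\left(-75,41 \right)} - o{\left(P{\left(15,8 \right)} \right)} = 0 - - \frac{949}{118} = 0 + \frac{949}{118} = \frac{949}{118}$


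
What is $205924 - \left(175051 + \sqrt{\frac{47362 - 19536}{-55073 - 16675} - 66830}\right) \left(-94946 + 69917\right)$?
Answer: $4381557403 + \frac{8343 i \sqrt{9556328705338}}{3986} \approx 4.3816 \cdot 10^{9} + 6.4704 \cdot 10^{6} i$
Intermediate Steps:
$205924 - \left(175051 + \sqrt{\frac{47362 - 19536}{-55073 - 16675} - 66830}\right) \left(-94946 + 69917\right) = 205924 - \left(175051 + \sqrt{\frac{27826}{-71748} - 66830}\right) \left(-25029\right) = 205924 - \left(175051 + \sqrt{27826 \left(- \frac{1}{71748}\right) - 66830}\right) \left(-25029\right) = 205924 - \left(175051 + \sqrt{- \frac{13913}{35874} - 66830}\right) \left(-25029\right) = 205924 - \left(175051 + \sqrt{- \frac{2397473333}{35874}}\right) \left(-25029\right) = 205924 - \left(175051 + \frac{i \sqrt{9556328705338}}{11958}\right) \left(-25029\right) = 205924 - \left(-4381351479 - \frac{8343 i \sqrt{9556328705338}}{3986}\right) = 205924 + \left(4381351479 + \frac{8343 i \sqrt{9556328705338}}{3986}\right) = 4381557403 + \frac{8343 i \sqrt{9556328705338}}{3986}$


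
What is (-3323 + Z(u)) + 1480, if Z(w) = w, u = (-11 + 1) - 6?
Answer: -1859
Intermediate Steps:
u = -16 (u = -10 - 6 = -16)
(-3323 + Z(u)) + 1480 = (-3323 - 16) + 1480 = -3339 + 1480 = -1859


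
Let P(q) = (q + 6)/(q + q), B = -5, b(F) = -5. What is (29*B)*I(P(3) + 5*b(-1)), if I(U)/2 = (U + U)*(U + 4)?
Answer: -265785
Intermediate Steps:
P(q) = (6 + q)/(2*q) (P(q) = (6 + q)/((2*q)) = (6 + q)*(1/(2*q)) = (6 + q)/(2*q))
I(U) = 4*U*(4 + U) (I(U) = 2*((U + U)*(U + 4)) = 2*((2*U)*(4 + U)) = 2*(2*U*(4 + U)) = 4*U*(4 + U))
(29*B)*I(P(3) + 5*b(-1)) = (29*(-5))*(4*((1/2)*(6 + 3)/3 + 5*(-5))*(4 + ((1/2)*(6 + 3)/3 + 5*(-5)))) = -580*((1/2)*(1/3)*9 - 25)*(4 + ((1/2)*(1/3)*9 - 25)) = -580*(3/2 - 25)*(4 + (3/2 - 25)) = -580*(-47)*(4 - 47/2)/2 = -580*(-47)*(-39)/(2*2) = -145*1833 = -265785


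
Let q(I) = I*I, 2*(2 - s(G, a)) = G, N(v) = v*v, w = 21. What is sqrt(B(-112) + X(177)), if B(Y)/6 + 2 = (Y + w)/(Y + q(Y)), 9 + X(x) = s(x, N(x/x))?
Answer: 9*I*sqrt(29082)/148 ≈ 10.37*I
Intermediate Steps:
N(v) = v**2
s(G, a) = 2 - G/2
q(I) = I**2
X(x) = -7 - x/2 (X(x) = -9 + (2 - x/2) = -7 - x/2)
B(Y) = -12 + 6*(21 + Y)/(Y + Y**2) (B(Y) = -12 + 6*((Y + 21)/(Y + Y**2)) = -12 + 6*((21 + Y)/(Y + Y**2)) = -12 + 6*(21 + Y)/(Y + Y**2))
sqrt(B(-112) + X(177)) = sqrt(6*(21 - 1*(-112) - 2*(-112)**2)/(-112*(1 - 112)) + (-7 - 1/2*177)) = sqrt(6*(-1/112)*(21 + 112 - 2*12544)/(-111) + (-7 - 177/2)) = sqrt(6*(-1/112)*(-1/111)*(21 + 112 - 25088) - 191/2) = sqrt(6*(-1/112)*(-1/111)*(-24955) - 191/2) = sqrt(-3565/296 - 191/2) = sqrt(-31833/296) = 9*I*sqrt(29082)/148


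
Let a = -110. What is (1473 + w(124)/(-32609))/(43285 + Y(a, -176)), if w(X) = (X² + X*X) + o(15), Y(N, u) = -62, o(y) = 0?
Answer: 48002305/1409458807 ≈ 0.034057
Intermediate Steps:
w(X) = 2*X² (w(X) = (X² + X*X) + 0 = (X² + X²) + 0 = 2*X² + 0 = 2*X²)
(1473 + w(124)/(-32609))/(43285 + Y(a, -176)) = (1473 + (2*124²)/(-32609))/(43285 - 62) = (1473 + (2*15376)*(-1/32609))/43223 = (1473 + 30752*(-1/32609))*(1/43223) = (1473 - 30752/32609)*(1/43223) = (48002305/32609)*(1/43223) = 48002305/1409458807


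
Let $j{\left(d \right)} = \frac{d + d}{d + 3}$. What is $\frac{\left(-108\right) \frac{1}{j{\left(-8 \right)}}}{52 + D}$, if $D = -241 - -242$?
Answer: $- \frac{135}{212} \approx -0.63679$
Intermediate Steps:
$D = 1$ ($D = -241 + 242 = 1$)
$j{\left(d \right)} = \frac{2 d}{3 + d}$
$\frac{\left(-108\right) \frac{1}{j{\left(-8 \right)}}}{52 + D} = \frac{\left(-108\right) \frac{1}{2 \left(-8\right) \frac{1}{3 - 8}}}{52 + 1} = \frac{\left(-108\right) \frac{1}{2 \left(-8\right) \frac{1}{-5}}}{53} = \frac{\left(-108\right) \frac{1}{2 \left(-8\right) \left(- \frac{1}{5}\right)}}{53} = \frac{\left(-108\right) \frac{1}{\frac{16}{5}}}{53} = \frac{\left(-108\right) \frac{5}{16}}{53} = \frac{1}{53} \left(- \frac{135}{4}\right) = - \frac{135}{212}$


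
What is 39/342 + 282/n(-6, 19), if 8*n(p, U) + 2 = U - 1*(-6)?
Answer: 257483/2622 ≈ 98.201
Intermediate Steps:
n(p, U) = 1/2 + U/8 (n(p, U) = -1/4 + (U - 1*(-6))/8 = -1/4 + (U + 6)/8 = -1/4 + (6 + U)/8 = -1/4 + (3/4 + U/8) = 1/2 + U/8)
39/342 + 282/n(-6, 19) = 39/342 + 282/(1/2 + (1/8)*19) = 39*(1/342) + 282/(1/2 + 19/8) = 13/114 + 282/(23/8) = 13/114 + 282*(8/23) = 13/114 + 2256/23 = 257483/2622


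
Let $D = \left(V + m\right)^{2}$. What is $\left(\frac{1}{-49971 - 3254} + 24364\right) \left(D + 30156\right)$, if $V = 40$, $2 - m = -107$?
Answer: $\frac{67895191029943}{53225} \approx 1.2756 \cdot 10^{9}$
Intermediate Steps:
$m = 109$ ($m = 2 - -107 = 2 + 107 = 109$)
$D = 22201$ ($D = \left(40 + 109\right)^{2} = 149^{2} = 22201$)
$\left(\frac{1}{-49971 - 3254} + 24364\right) \left(D + 30156\right) = \left(\frac{1}{-49971 - 3254} + 24364\right) \left(22201 + 30156\right) = \left(\frac{1}{-53225} + 24364\right) 52357 = \left(- \frac{1}{53225} + 24364\right) 52357 = \frac{1296773899}{53225} \cdot 52357 = \frac{67895191029943}{53225}$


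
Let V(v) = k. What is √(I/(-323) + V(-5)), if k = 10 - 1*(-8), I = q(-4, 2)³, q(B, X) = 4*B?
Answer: √3200930/323 ≈ 5.5391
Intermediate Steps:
I = -4096 (I = (4*(-4))³ = (-16)³ = -4096)
k = 18 (k = 10 + 8 = 18)
V(v) = 18
√(I/(-323) + V(-5)) = √(-4096/(-323) + 18) = √(-4096*(-1/323) + 18) = √(4096/323 + 18) = √(9910/323) = √3200930/323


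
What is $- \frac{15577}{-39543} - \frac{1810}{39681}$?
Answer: $\frac{182179369}{523035261} \approx 0.34831$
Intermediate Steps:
$- \frac{15577}{-39543} - \frac{1810}{39681} = \left(-15577\right) \left(- \frac{1}{39543}\right) - \frac{1810}{39681} = \frac{15577}{39543} - \frac{1810}{39681} = \frac{182179369}{523035261}$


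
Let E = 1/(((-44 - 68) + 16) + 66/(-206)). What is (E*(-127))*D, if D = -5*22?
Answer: -1438910/9921 ≈ -145.04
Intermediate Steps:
D = -110
E = -103/9921 (E = 1/((-112 + 16) + 66*(-1/206)) = 1/(-96 - 33/103) = 1/(-9921/103) = -103/9921 ≈ -0.010382)
(E*(-127))*D = -103/9921*(-127)*(-110) = (13081/9921)*(-110) = -1438910/9921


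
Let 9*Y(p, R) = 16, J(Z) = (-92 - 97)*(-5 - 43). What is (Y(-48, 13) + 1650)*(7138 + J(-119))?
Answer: 240977860/9 ≈ 2.6775e+7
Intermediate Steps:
J(Z) = 9072 (J(Z) = -189*(-48) = 9072)
Y(p, R) = 16/9 (Y(p, R) = (⅑)*16 = 16/9)
(Y(-48, 13) + 1650)*(7138 + J(-119)) = (16/9 + 1650)*(7138 + 9072) = (14866/9)*16210 = 240977860/9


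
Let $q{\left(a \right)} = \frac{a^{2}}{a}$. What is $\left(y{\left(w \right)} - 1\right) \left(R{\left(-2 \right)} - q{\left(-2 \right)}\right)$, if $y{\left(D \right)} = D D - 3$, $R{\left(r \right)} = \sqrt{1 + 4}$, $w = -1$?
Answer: $-6 - 3 \sqrt{5} \approx -12.708$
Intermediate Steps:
$q{\left(a \right)} = a$
$R{\left(r \right)} = \sqrt{5}$
$y{\left(D \right)} = -3 + D^{2}$ ($y{\left(D \right)} = D^{2} - 3 = -3 + D^{2}$)
$\left(y{\left(w \right)} - 1\right) \left(R{\left(-2 \right)} - q{\left(-2 \right)}\right) = \left(\left(-3 + \left(-1\right)^{2}\right) - 1\right) \left(\sqrt{5} - -2\right) = \left(\left(-3 + 1\right) - 1\right) \left(\sqrt{5} + 2\right) = \left(-2 - 1\right) \left(2 + \sqrt{5}\right) = - 3 \left(2 + \sqrt{5}\right) = -6 - 3 \sqrt{5}$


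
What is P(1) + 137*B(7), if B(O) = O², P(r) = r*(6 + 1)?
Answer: 6720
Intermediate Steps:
P(r) = 7*r (P(r) = r*7 = 7*r)
P(1) + 137*B(7) = 7*1 + 137*7² = 7 + 137*49 = 7 + 6713 = 6720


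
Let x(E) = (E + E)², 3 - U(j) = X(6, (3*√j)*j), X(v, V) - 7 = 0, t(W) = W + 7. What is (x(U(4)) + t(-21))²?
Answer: 2500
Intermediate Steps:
t(W) = 7 + W
X(v, V) = 7 (X(v, V) = 7 + 0 = 7)
U(j) = -4 (U(j) = 3 - 1*7 = 3 - 7 = -4)
x(E) = 4*E² (x(E) = (2*E)² = 4*E²)
(x(U(4)) + t(-21))² = (4*(-4)² + (7 - 21))² = (4*16 - 14)² = (64 - 14)² = 50² = 2500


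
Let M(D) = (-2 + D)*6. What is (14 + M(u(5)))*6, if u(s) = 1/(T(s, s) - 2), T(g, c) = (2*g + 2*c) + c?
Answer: 312/23 ≈ 13.565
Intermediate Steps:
T(g, c) = 2*g + 3*c (T(g, c) = (2*c + 2*g) + c = 2*g + 3*c)
u(s) = 1/(-2 + 5*s) (u(s) = 1/((2*s + 3*s) - 2) = 1/(5*s - 2) = 1/(-2 + 5*s))
M(D) = -12 + 6*D
(14 + M(u(5)))*6 = (14 + (-12 + 6/(-2 + 5*5)))*6 = (14 + (-12 + 6/(-2 + 25)))*6 = (14 + (-12 + 6/23))*6 = (14 - 270/23)*6 = (52/23)*6 = 312/23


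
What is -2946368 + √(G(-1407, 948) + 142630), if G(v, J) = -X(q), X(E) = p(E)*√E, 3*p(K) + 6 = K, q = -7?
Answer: -2946368 + √(1283670 + 39*I*√7)/3 ≈ -2.946e+6 + 0.015179*I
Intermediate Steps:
p(K) = -2 + K/3
X(E) = √E*(-2 + E/3) (X(E) = (-2 + E/3)*√E = √E*(-2 + E/3))
G(v, J) = 13*I*√7/3 (G(v, J) = -√(-7)*(-6 - 7)/3 = -I*√7*(-13)/3 = -(-13)*I*√7/3 = 13*I*√7/3)
-2946368 + √(G(-1407, 948) + 142630) = -2946368 + √(13*I*√7/3 + 142630) = -2946368 + √(142630 + 13*I*√7/3)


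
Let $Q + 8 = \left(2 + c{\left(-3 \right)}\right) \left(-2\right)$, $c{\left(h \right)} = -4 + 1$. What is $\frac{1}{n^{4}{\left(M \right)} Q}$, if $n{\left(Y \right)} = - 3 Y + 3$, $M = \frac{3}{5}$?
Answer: $- \frac{625}{7776} \approx -0.080376$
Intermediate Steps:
$c{\left(h \right)} = -3$
$M = \frac{3}{5}$ ($M = 3 \cdot \frac{1}{5} = \frac{3}{5} \approx 0.6$)
$n{\left(Y \right)} = 3 - 3 Y$
$Q = -6$ ($Q = -8 + \left(2 - 3\right) \left(-2\right) = -8 - -2 = -8 + 2 = -6$)
$\frac{1}{n^{4}{\left(M \right)} Q} = \frac{1}{\left(3 - \frac{9}{5}\right)^{4} \left(-6\right)} = \frac{1}{\left(\frac{6}{5}\right)^{4} \left(-6\right)} = \frac{1}{\frac{1296}{625} \left(-6\right)} = \frac{1}{- \frac{7776}{625}} = - \frac{625}{7776}$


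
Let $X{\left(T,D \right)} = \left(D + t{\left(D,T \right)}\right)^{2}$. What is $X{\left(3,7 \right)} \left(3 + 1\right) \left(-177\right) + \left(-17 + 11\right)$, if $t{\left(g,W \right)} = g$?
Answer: $-138774$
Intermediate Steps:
$X{\left(T,D \right)} = 4 D^{2}$ ($X{\left(T,D \right)} = \left(D + D\right)^{2} = \left(2 D\right)^{2} = 4 D^{2}$)
$X{\left(3,7 \right)} \left(3 + 1\right) \left(-177\right) + \left(-17 + 11\right) = 4 \cdot 7^{2} \left(3 + 1\right) \left(-177\right) + \left(-17 + 11\right) = 4 \cdot 49 \cdot 4 \left(-177\right) - 6 = 196 \cdot 4 \left(-177\right) - 6 = 784 \left(-177\right) - 6 = -138768 - 6 = -138774$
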